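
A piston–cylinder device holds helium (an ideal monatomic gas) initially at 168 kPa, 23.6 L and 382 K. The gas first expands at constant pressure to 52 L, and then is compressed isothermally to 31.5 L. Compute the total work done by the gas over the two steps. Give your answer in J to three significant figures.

Step 1 (isobaric): W = PΔV = (168 kPa)(52 − 23.6 L) = 4771 J.
After step 1: P = 168 kPa, V = 52 L, T = 841.7 K.
Step 2 (isothermal): W = P₁V₁ ln(V₂/V₁) = (8736) ln(31.5/52) = -4379 J.
W_total = 4771 − 4379 = 392.2 J.

W_total ≈ 392 J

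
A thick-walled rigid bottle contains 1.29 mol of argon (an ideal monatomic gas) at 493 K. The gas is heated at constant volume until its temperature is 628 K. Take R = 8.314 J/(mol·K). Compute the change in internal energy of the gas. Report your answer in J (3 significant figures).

Constant volume ⇒ W = 0, so Q = ΔU = nCᵥΔT with Cᵥ = 3R/2 = 12.47 J/(mol·K).
ΔU = (1.29)(12.47)(628 − 493) = 2172 J.

ΔU ≈ 2170 J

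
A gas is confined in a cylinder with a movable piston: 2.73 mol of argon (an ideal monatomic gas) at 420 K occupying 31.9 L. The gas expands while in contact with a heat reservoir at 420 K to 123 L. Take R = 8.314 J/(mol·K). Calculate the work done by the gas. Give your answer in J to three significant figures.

Isothermal: W = nRT ln(V₂/V₁).
W = (2.73)(8.314)(420) × ln(123/31.9)
  = 9533 × 1.35
W_by_gas = 12865 J.

W ≈ 12900 J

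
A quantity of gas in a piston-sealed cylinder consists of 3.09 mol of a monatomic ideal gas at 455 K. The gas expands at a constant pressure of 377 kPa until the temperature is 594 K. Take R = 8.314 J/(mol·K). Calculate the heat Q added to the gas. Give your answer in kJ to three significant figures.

Isobaric: W = nRΔT = (3.09)(8.314)(139) = 3571 J.
ΔU = nCᵥΔT with Cᵥ = 3R/2: ΔU = (3.09)(12.47)(139) = 5356 J.
Q = ΔU + W = 5356 + 3571 = 8927 J.

Q ≈ 8.93 kJ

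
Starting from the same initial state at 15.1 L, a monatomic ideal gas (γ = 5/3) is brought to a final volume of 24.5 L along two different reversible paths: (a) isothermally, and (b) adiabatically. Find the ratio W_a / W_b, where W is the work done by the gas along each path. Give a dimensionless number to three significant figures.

W_a / W_b ≈ 1.17

Path (a) isothermal: W = P₁V₁ ln(V₂/V₁) → W_a/(P₁V₁) = 0.484.
Path (b) adiabatic: W = P₁V₁(1 − (V₁/V₂)^(γ−1))/(γ−1) → W_b/(P₁V₁) = 0.4137.
W_a / W_b = 0.484 / 0.4137 = 1.17.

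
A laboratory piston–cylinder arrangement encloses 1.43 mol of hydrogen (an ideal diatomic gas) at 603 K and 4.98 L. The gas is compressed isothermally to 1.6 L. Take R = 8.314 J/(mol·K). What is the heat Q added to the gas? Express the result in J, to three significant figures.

Q ≈ -8140 J

Isothermal ⇒ ΔU = 0, so Q = W = nRT ln(V₂/V₁).
Q = (1.43)(8.314)(603) ln(1.6/4.98) = 7169 × -1.135 = -8140 J.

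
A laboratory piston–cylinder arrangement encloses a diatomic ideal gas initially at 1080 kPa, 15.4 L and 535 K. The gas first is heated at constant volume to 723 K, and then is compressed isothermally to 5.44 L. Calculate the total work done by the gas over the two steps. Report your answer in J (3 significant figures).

W_total ≈ -23400 J

Step 1 (isochoric): W = 0 (constant volume).
After step 1: P = 1460 kPa (V unchanged).
Step 2 (isothermal): W = P₁V₁ ln(V₂/V₁) = (22477) ln(5.44/15.4) = -23389 J.
W_total = 0 − 23389 = -23389 J.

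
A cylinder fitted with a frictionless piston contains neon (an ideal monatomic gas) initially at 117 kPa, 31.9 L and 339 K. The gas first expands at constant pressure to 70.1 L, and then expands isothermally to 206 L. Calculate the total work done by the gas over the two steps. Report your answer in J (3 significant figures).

W_total ≈ 13300 J

Step 1 (isobaric): W = PΔV = (117 kPa)(70.1 − 31.9 L) = 4469 J.
After step 1: P = 117 kPa, V = 70.1 L, T = 744.9 K.
Step 2 (isothermal): W = P₁V₁ ln(V₂/V₁) = (8202) ln(206/70.1) = 8841 J.
W_total = 4469 + 8841 = 13310 J.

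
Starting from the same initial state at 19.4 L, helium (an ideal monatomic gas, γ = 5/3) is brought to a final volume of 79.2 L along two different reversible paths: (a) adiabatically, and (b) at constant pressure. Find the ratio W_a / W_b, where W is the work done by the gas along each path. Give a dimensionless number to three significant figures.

Path (a) adiabatic: W = P₁V₁(1 − (V₁/V₂)^(γ−1))/(γ−1) → W_a/(P₁V₁) = 0.9128.
Path (b) isobaric: W = P₁(V₂ − V₁) → W_b/(P₁V₁) = 3.082.
W_a / W_b = 0.9128 / 3.082 = 0.2961.

W_a / W_b ≈ 0.296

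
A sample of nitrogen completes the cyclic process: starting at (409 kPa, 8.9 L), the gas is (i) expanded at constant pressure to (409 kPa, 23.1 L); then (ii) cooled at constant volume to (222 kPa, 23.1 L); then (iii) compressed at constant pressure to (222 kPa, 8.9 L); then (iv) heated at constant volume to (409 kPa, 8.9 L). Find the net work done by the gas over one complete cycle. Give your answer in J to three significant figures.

Constant-volume legs do no work.
W(i) = (409)(23.1 − 8.9) = 5808 J; W(iii) = (222)(8.9 − 23.1) = -3152 J.
W_net = 5808 − 3152 = 2655 J (the clockwise enclosed area).

W_net ≈ 2660 J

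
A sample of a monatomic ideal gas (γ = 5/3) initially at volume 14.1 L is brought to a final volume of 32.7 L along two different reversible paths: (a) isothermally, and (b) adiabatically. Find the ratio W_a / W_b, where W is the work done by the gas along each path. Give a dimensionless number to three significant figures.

W_a / W_b ≈ 1.31

Path (a) isothermal: W = P₁V₁ ln(V₂/V₁) → W_a/(P₁V₁) = 0.8412.
Path (b) adiabatic: W = P₁V₁(1 − (V₁/V₂)^(γ−1))/(γ−1) → W_b/(P₁V₁) = 0.6439.
W_a / W_b = 0.8412 / 0.6439 = 1.306.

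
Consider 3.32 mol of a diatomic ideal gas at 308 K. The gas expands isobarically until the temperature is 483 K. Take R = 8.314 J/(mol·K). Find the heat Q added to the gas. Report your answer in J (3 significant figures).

Q ≈ 16900 J

Isobaric: W = nRΔT = (3.32)(8.314)(175) = 4830 J.
ΔU = nCᵥΔT with Cᵥ = 5R/2: ΔU = (3.32)(20.79)(175) = 12076 J.
Q = ΔU + W = 12076 + 4830 = 16907 J.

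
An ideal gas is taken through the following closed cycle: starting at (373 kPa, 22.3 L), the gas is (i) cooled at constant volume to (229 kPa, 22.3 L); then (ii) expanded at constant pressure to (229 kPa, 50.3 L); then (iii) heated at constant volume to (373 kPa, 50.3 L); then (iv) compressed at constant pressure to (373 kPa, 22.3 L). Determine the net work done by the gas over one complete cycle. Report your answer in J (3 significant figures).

W_net ≈ -4030 J

Constant-volume legs do no work.
W(ii) = (229)(50.3 − 22.3) = 6412 J; W(iv) = (373)(22.3 − 50.3) = -10444 J.
W_net = 6412 − 10444 = -4032 J (the counter-clockwise enclosed area).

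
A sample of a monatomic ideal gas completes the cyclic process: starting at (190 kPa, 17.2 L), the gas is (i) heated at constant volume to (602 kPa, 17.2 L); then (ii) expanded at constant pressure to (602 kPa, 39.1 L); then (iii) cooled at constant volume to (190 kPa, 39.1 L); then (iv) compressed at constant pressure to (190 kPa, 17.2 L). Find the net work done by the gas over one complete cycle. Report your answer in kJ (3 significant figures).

W_net ≈ 9.02 kJ

Constant-volume legs do no work.
W(ii) = (602)(39.1 − 17.2) = 13184 J; W(iv) = (190)(17.2 − 39.1) = -4161 J.
W_net = 13184 − 4161 = 9023 J (the clockwise enclosed area).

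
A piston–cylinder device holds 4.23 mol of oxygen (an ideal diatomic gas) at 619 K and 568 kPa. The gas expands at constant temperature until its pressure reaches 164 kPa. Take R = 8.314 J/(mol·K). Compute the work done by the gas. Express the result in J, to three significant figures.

W ≈ 27000 J

Isothermal process: W = nRT ln(V₂/V₁) = nRT ln(P₁/P₂).
W = (4.23)(8.314)(619) × ln(568/164)
  = 21769 × ln(3.463) = 21769 × 1.242
W_by_gas = 27043 J.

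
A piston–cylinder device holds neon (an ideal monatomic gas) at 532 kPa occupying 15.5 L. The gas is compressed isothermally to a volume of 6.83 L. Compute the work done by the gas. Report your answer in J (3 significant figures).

Isothermal: W = nRT ln(V₂/V₁) = P₁V₁ ln(V₂/V₁).
P₁V₁ = (532 kPa)(15.5 L) = 8246 J.
W = 8246 × ln(6.83/15.5) = 8246 × -0.8195
W_by_gas = -6758 J.

W ≈ -6760 J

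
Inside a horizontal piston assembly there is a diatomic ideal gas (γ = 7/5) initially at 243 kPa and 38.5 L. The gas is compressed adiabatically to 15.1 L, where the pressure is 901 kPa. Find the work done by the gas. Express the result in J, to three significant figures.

Adiabatic: W = (P₁V₁ − P₂V₂)/(γ − 1) with γ = 7/5.
P₁V₁ = 9356 J, P₂V₂ = 13605 J.
W = (9356 − 13605) / 0.4 = -10624 J.

W ≈ -10600 J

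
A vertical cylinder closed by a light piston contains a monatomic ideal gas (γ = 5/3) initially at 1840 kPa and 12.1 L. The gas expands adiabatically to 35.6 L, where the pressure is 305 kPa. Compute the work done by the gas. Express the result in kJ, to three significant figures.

Adiabatic: W = (P₁V₁ − P₂V₂)/(γ − 1) with γ = 5/3.
P₁V₁ = 22264 J, P₂V₂ = 10858 J.
W = (22264 − 10858) / 0.6667 = 17109 J.

W ≈ 17.1 kJ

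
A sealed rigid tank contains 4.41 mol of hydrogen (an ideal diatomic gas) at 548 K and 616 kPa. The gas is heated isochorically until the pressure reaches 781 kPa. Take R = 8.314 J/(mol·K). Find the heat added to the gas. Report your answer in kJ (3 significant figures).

Q ≈ 13.5 kJ

Constant volume ⇒ W = 0, so Q = ΔU = nCᵥΔT with Cᵥ = 5R/2 = 20.79 J/(mol·K).
At constant V, T₂/T₁ = P₂/P₁ ⇒ ΔT = T₁(P₂/P₁ − 1) = 548·(781/616 − 1) = 146.8 K.
ΔU = (4.41)(20.79)(146.8) = 13455 J.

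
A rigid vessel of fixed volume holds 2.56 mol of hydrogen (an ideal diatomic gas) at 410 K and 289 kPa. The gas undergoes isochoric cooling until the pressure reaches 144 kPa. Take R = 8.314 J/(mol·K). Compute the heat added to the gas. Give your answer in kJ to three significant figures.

Constant volume ⇒ W = 0, so Q = ΔU = nCᵥΔT with Cᵥ = 5R/2 = 20.79 J/(mol·K).
At constant V, T₂/T₁ = P₂/P₁ ⇒ ΔT = T₁(P₂/P₁ − 1) = 410·(144/289 − 1) = -205.7 K.
ΔU = (2.56)(20.79)(-205.7) = -10946 J.

Q ≈ -10.9 kJ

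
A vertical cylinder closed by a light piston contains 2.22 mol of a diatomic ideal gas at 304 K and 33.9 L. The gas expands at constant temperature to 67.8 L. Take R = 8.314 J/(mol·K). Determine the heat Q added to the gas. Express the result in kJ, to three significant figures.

Q ≈ 3.89 kJ

Isothermal ⇒ ΔU = 0, so Q = W = nRT ln(V₂/V₁).
Q = (2.22)(8.314)(304) ln(67.8/33.9) = 5611 × 0.6931 = 3889 J.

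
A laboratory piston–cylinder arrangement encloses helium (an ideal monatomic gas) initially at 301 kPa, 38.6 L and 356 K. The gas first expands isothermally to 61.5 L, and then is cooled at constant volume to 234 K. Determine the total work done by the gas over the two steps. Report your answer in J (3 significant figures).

W_total ≈ 5410 J

Step 1 (isothermal): W = P₁V₁ ln(V₂/V₁) = (11619) ln(61.5/38.6) = 5412 J.
Step 2 (isochoric): W = 0 (constant volume).
W_total = 5412 + 0 = 5412 J.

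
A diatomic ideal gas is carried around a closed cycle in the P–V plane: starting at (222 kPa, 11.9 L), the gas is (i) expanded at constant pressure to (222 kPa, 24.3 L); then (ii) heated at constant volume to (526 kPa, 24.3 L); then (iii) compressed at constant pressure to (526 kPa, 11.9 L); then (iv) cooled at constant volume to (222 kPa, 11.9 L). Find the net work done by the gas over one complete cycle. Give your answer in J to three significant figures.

W_net ≈ -3770 J

Constant-volume legs do no work.
W(i) = (222)(24.3 − 11.9) = 2753 J; W(iii) = (526)(11.9 − 24.3) = -6522 J.
W_net = 2753 − 6522 = -3770 J (the counter-clockwise enclosed area).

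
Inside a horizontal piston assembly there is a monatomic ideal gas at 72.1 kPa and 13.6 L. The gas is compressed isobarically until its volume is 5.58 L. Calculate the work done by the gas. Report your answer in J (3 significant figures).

W ≈ -578 J

Isobaric: W = P ΔV.
W = (72.1 kPa)(5.58 − 13.6 L) = (72.1)(-8.02) = -578.2 J.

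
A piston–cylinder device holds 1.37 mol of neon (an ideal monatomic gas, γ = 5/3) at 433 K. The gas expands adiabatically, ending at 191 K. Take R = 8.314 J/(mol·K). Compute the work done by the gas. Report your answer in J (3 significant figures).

W ≈ 4130 J

Adiabatic ⇒ Q = 0, so W_by = −ΔU = nCᵥ(T₁ − T₂).
Cᵥ = 3R/2 = 12.47 J/(mol·K).
W = (1.37)(12.47)(433 − 191) = 4135 J.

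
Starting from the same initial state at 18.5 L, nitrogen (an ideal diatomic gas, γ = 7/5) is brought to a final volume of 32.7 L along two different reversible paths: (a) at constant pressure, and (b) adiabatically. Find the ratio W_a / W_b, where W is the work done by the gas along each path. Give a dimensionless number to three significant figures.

W_a / W_b ≈ 1.51

Path (a) isobaric: W = P₁(V₂ − V₁) → W_a/(P₁V₁) = 0.7676.
Path (b) adiabatic: W = P₁V₁(1 − (V₁/V₂)^(γ−1))/(γ−1) → W_b/(P₁V₁) = 0.5094.
W_a / W_b = 0.7676 / 0.5094 = 1.507.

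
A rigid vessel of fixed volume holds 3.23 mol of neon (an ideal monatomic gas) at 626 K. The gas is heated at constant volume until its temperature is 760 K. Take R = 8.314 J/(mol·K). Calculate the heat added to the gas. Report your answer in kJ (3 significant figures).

Q ≈ 5.40 kJ

Constant volume ⇒ W = 0, so Q = ΔU = nCᵥΔT with Cᵥ = 3R/2 = 12.47 J/(mol·K).
ΔU = (3.23)(12.47)(760 − 626) = 5398 J.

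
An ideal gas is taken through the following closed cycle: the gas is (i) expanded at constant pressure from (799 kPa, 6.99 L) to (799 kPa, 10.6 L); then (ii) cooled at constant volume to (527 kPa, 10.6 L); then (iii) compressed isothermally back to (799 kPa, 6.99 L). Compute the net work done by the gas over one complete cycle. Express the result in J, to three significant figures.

Leg (i): W = PΔV = (799)(10.6 − 6.99) = 2884 J.
Leg (ii): W = 0.
Leg (iii): W = PᵢVᵢ ln(V_f/Vᵢ) = (5586) ln(6.99/10.6) = -2326 J.
W_net = 2884 − 2326 = 558.4 J.

W_net ≈ 558 J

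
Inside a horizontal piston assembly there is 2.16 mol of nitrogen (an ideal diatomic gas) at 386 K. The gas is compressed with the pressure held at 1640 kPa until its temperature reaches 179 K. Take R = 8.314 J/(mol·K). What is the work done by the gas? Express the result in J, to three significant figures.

Isobaric: W = P ΔV = nR ΔT.
W = (2.16)(8.314)(179 − 386) = -3717 J.

W ≈ -3720 J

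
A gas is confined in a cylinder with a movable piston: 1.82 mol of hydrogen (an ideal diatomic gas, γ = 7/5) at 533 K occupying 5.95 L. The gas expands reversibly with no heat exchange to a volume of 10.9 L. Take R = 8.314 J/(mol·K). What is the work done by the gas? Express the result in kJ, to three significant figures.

Adiabatic: TV^(γ−1) = const with γ = 7/5.
T₂ = T₁ (V₁/V₂)^(γ−1) = 533 × (5.95/10.9)^0.4 = 533 × 0.7849 = 418.4 K.
W_by = nCᵥ(T₁ − T₂) = (1.82)(20.79)(533 − 418.4) = 4336 J.

W ≈ 4.34 kJ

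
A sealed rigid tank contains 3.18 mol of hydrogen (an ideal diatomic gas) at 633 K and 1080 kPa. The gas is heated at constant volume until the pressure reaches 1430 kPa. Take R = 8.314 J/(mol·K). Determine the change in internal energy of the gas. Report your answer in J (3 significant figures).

Constant volume ⇒ W = 0, so Q = ΔU = nCᵥΔT with Cᵥ = 5R/2 = 20.79 J/(mol·K).
At constant V, T₂/T₁ = P₂/P₁ ⇒ ΔT = T₁(P₂/P₁ − 1) = 633·(1430/1080 − 1) = 205.1 K.
ΔU = (3.18)(20.79)(205.1) = 13559 J.

ΔU ≈ 13600 J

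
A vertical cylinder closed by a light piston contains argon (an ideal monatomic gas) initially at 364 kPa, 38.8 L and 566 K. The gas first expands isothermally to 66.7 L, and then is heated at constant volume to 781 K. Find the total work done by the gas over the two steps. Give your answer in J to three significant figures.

Step 1 (isothermal): W = P₁V₁ ln(V₂/V₁) = (14123) ln(66.7/38.8) = 7652 J.
Step 2 (isochoric): W = 0 (constant volume).
W_total = 7652 + 0 = 7652 J.

W_total ≈ 7650 J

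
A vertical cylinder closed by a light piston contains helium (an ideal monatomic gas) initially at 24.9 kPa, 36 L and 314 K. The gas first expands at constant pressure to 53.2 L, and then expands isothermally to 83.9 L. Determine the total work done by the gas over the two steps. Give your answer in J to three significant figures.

W_total ≈ 1030 J

Step 1 (isobaric): W = PΔV = (24.9 kPa)(53.2 − 36 L) = 428.3 J.
After step 1: P = 24.9 kPa, V = 53.2 L, T = 464 K.
Step 2 (isothermal): W = P₁V₁ ln(V₂/V₁) = (1325) ln(83.9/53.2) = 603.5 J.
W_total = 428.3 + 603.5 = 1032 J.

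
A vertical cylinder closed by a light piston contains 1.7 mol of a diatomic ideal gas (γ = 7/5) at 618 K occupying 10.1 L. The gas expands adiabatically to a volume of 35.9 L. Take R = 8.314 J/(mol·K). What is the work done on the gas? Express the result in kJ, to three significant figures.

W ≈ -8.69 kJ

Adiabatic: TV^(γ−1) = const with γ = 7/5.
T₂ = T₁ (V₁/V₂)^(γ−1) = 618 × (10.1/35.9)^0.4 = 618 × 0.6021 = 372.1 K.
W_by = nCᵥ(T₁ − T₂) = (1.7)(20.79)(618 − 372.1) = 8688 J.
Work on gas = −W_by = -8688 J.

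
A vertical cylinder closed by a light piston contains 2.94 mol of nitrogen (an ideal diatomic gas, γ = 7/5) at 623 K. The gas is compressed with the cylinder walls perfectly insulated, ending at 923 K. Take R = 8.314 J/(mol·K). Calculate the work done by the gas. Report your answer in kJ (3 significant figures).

W ≈ -18.3 kJ

Adiabatic ⇒ Q = 0, so W_by = −ΔU = nCᵥ(T₁ − T₂).
Cᵥ = 5R/2 = 20.79 J/(mol·K).
W = (2.94)(20.79)(623 − 923) = -18332 J.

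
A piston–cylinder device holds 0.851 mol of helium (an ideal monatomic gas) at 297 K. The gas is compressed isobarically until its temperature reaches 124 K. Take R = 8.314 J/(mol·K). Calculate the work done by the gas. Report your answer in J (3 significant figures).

W ≈ -1220 J

Isobaric: W = P ΔV = nR ΔT.
W = (0.851)(8.314)(124 − 297) = -1224 J.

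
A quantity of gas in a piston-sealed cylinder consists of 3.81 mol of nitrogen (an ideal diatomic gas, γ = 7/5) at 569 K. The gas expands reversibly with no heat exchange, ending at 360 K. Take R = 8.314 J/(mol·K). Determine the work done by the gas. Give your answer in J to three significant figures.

Adiabatic ⇒ Q = 0, so W_by = −ΔU = nCᵥ(T₁ − T₂).
Cᵥ = 5R/2 = 20.79 J/(mol·K).
W = (3.81)(20.79)(569 − 360) = 16551 J.

W ≈ 16600 J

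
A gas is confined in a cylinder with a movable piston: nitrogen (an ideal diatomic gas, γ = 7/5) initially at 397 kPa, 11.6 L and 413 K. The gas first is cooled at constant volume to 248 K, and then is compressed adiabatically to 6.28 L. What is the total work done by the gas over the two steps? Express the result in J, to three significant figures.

Step 1 (isochoric): W = 0 (constant volume).
After step 1: P = 238.4 kPa (V unchanged).
Step 2 (adiabatic): W = (P₁V₁ − P₂V₂)/(γ−1) = (2765 − 3535)/0.4 = -1923 J.
W_total = 0 − 1923 = -1923 J.

W_total ≈ -1920 J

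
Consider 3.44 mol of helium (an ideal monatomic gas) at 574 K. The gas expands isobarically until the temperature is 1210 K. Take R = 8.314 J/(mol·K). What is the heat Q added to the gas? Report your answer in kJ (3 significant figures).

Q ≈ 45.5 kJ

Isobaric: W = nRΔT = (3.44)(8.314)(636) = 18190 J.
ΔU = nCᵥΔT with Cᵥ = 3R/2: ΔU = (3.44)(12.47)(636) = 27285 J.
Q = ΔU + W = 27285 + 18190 = 45474 J.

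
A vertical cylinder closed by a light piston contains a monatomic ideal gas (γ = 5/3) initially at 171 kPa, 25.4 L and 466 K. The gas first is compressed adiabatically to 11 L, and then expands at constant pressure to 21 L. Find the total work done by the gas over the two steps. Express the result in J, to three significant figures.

W_total ≈ 2030 J

Step 1 (adiabatic): W = (P₁V₁ − P₂V₂)/(γ−1) = (4343 − 7588)/0.667 = -4867 J.
After step 1: P = 689.8 kPa, V = 11 L, T = 814.1 K.
Step 2 (isobaric): W = PΔV = (689.8 kPa)(21 − 11 L) = 6898 J.
W_total = -4867 + 6898 = 2031 J.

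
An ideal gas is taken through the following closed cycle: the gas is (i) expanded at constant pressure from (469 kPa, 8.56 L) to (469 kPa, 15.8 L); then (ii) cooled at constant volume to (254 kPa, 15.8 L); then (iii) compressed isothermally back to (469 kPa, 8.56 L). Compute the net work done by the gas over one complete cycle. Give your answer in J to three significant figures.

W_net ≈ 936 J

Leg (i): W = PΔV = (469)(15.8 − 8.56) = 3396 J.
Leg (ii): W = 0.
Leg (iii): W = PᵢVᵢ ln(V_f/Vᵢ) = (4013) ln(8.56/15.8) = -2460 J.
W_net = 3396 − 2460 = 935.8 J.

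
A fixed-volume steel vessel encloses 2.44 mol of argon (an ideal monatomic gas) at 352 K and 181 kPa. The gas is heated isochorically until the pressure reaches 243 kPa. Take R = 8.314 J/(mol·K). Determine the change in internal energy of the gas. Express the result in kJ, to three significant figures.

Constant volume ⇒ W = 0, so Q = ΔU = nCᵥΔT with Cᵥ = 3R/2 = 12.47 J/(mol·K).
At constant V, T₂/T₁ = P₂/P₁ ⇒ ΔT = T₁(P₂/P₁ − 1) = 352·(243/181 − 1) = 120.6 K.
ΔU = (2.44)(12.47)(120.6) = 3669 J.

ΔU ≈ 3.67 kJ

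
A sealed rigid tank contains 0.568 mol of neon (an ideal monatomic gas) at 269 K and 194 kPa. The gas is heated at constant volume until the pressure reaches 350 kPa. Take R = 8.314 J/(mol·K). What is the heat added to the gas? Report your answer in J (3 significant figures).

Constant volume ⇒ W = 0, so Q = ΔU = nCᵥΔT with Cᵥ = 3R/2 = 12.47 J/(mol·K).
At constant V, T₂/T₁ = P₂/P₁ ⇒ ΔT = T₁(P₂/P₁ − 1) = 269·(350/194 − 1) = 216.3 K.
ΔU = (0.568)(12.47)(216.3) = 1532 J.

Q ≈ 1530 J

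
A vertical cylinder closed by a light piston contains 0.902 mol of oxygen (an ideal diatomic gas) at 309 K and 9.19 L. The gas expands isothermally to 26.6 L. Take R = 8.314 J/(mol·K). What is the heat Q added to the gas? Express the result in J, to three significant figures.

Isothermal ⇒ ΔU = 0, so Q = W = nRT ln(V₂/V₁).
Q = (0.902)(8.314)(309) ln(26.6/9.19) = 2317 × 1.063 = 2463 J.

Q ≈ 2460 J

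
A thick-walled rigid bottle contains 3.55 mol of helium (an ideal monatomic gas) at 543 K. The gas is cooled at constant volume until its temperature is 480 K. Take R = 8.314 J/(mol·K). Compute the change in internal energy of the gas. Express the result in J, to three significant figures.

Constant volume ⇒ W = 0, so Q = ΔU = nCᵥΔT with Cᵥ = 3R/2 = 12.47 J/(mol·K).
ΔU = (3.55)(12.47)(480 − 543) = -2789 J.

ΔU ≈ -2790 J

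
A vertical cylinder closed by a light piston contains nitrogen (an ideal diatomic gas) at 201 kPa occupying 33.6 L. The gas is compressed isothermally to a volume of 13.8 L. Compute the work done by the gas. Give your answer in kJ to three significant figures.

Isothermal: W = nRT ln(V₂/V₁) = P₁V₁ ln(V₂/V₁).
P₁V₁ = (201 kPa)(33.6 L) = 6754 J.
W = 6754 × ln(13.8/33.6) = 6754 × -0.8899
W_by_gas = -6010 J.

W ≈ -6.01 kJ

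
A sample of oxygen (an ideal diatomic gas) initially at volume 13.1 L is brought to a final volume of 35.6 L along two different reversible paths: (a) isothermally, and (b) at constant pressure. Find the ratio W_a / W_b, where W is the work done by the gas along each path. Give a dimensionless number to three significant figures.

W_a / W_b ≈ 0.582

Path (a) isothermal: W = P₁V₁ ln(V₂/V₁) → W_a/(P₁V₁) = 0.9997.
Path (b) isobaric: W = P₁(V₂ − V₁) → W_b/(P₁V₁) = 1.718.
W_a / W_b = 0.9997 / 1.718 = 0.5821.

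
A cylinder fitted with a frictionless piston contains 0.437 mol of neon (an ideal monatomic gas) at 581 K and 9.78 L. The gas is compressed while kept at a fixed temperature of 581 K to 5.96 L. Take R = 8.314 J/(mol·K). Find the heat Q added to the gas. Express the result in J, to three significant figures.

Q ≈ -1050 J

Isothermal ⇒ ΔU = 0, so Q = W = nRT ln(V₂/V₁).
Q = (0.437)(8.314)(581) ln(5.96/9.78) = 2111 × -0.4953 = -1045 J.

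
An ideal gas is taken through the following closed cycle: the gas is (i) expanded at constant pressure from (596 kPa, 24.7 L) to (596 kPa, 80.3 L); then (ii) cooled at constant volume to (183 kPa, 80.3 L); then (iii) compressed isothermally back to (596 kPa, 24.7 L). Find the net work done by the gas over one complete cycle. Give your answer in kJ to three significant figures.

W_net ≈ 15.8 kJ

Leg (i): W = PΔV = (596)(80.3 − 24.7) = 33138 J.
Leg (ii): W = 0.
Leg (iii): W = PᵢVᵢ ln(V_f/Vᵢ) = (14695) ln(24.7/80.3) = -17325 J.
W_net = 33138 − 17325 = 15813 J.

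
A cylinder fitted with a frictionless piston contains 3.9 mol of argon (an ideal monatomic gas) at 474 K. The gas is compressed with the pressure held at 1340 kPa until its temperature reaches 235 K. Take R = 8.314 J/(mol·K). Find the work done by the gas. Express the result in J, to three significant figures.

Isobaric: W = P ΔV = nR ΔT.
W = (3.9)(8.314)(235 − 474) = -7749 J.

W ≈ -7750 J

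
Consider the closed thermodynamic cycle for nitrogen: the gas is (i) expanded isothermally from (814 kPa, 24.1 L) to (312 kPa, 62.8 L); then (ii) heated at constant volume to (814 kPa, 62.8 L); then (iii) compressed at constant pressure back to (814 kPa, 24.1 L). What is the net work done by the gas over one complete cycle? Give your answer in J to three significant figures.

W_net ≈ -12700 J

Leg (i): W = PᵢVᵢ ln(V_f/Vᵢ) = (19617) ln(62.8/24.1) = 18788 J.
Leg (ii): W = 0.
Leg (iii): W = PΔV = (814)(24.1 − 62.8) = -31502 J.
W_net = 18788 − 31502 = -12713 J.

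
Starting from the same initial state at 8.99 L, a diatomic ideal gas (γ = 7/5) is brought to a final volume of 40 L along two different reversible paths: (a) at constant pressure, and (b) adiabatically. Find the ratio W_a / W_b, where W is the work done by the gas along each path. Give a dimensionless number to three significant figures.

Path (a) isobaric: W = P₁(V₂ − V₁) → W_a/(P₁V₁) = 3.449.
Path (b) adiabatic: W = P₁V₁(1 − (V₁/V₂)^(γ−1))/(γ−1) → W_b/(P₁V₁) = 1.124.
W_a / W_b = 3.449 / 1.124 = 3.069.

W_a / W_b ≈ 3.07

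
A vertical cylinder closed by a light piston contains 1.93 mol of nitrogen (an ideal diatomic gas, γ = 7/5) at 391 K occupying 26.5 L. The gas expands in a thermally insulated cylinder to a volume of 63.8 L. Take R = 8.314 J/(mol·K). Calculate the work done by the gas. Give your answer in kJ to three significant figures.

W ≈ 4.65 kJ

Adiabatic: TV^(γ−1) = const with γ = 7/5.
T₂ = T₁ (V₁/V₂)^(γ−1) = 391 × (26.5/63.8)^0.4 = 391 × 0.7037 = 275.1 K.
W_by = nCᵥ(T₁ − T₂) = (1.93)(20.79)(391 − 275.1) = 4648 J.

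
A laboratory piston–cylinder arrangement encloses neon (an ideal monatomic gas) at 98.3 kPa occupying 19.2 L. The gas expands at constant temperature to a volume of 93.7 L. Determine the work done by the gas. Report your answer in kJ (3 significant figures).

W ≈ 2.99 kJ

Isothermal: W = nRT ln(V₂/V₁) = P₁V₁ ln(V₂/V₁).
P₁V₁ = (98.3 kPa)(19.2 L) = 1887 J.
W = 1887 × ln(93.7/19.2) = 1887 × 1.585
W_by_gas = 2992 J.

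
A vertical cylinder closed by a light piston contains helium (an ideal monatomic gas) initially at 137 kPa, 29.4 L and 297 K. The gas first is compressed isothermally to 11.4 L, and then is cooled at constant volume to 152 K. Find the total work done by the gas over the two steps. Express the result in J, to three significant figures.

Step 1 (isothermal): W = P₁V₁ ln(V₂/V₁) = (4028) ln(11.4/29.4) = -3816 J.
Step 2 (isochoric): W = 0 (constant volume).
W_total = -3816 + 0 = -3816 J.

W_total ≈ -3820 J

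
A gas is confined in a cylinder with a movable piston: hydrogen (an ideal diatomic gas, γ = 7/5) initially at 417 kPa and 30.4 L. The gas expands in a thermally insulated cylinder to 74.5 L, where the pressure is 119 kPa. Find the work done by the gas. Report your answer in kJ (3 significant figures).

W ≈ 9.53 kJ

Adiabatic: W = (P₁V₁ − P₂V₂)/(γ − 1) with γ = 7/5.
P₁V₁ = 12677 J, P₂V₂ = 8866 J.
W = (12677 − 8866) / 0.4 = 9528 J.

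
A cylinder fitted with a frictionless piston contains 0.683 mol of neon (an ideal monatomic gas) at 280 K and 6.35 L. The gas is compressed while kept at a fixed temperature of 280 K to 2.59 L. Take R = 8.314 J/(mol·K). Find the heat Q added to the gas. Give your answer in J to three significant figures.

Isothermal ⇒ ΔU = 0, so Q = W = nRT ln(V₂/V₁).
Q = (0.683)(8.314)(280) ln(2.59/6.35) = 1590 × -0.8968 = -1426 J.

Q ≈ -1430 J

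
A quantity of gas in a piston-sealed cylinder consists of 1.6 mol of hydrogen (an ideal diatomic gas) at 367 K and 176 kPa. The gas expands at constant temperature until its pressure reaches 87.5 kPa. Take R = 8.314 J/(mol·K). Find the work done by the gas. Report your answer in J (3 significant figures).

Isothermal process: W = nRT ln(V₂/V₁) = nRT ln(P₁/P₂).
W = (1.6)(8.314)(367) × ln(176/87.5)
  = 4882 × ln(2.011) = 4882 × 0.6988
W_by_gas = 3412 J.

W ≈ 3410 J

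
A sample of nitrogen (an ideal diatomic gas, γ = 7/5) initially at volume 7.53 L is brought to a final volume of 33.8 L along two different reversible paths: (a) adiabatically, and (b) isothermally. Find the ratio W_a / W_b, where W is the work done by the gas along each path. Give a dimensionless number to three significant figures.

Path (a) adiabatic: W = P₁V₁(1 − (V₁/V₂)^(γ−1))/(γ−1) → W_a/(P₁V₁) = 1.129.
Path (b) isothermal: W = P₁V₁ ln(V₂/V₁) → W_b/(P₁V₁) = 1.502.
W_a / W_b = 1.129 / 1.502 = 0.7518.

W_a / W_b ≈ 0.752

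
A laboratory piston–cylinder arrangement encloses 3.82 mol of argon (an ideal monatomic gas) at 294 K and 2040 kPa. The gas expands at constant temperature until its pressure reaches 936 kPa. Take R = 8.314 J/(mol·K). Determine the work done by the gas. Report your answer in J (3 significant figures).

Isothermal process: W = nRT ln(V₂/V₁) = nRT ln(P₁/P₂).
W = (3.82)(8.314)(294) × ln(2040/936)
  = 9337 × ln(2.179) = 9337 × 0.7791
W_by_gas = 7275 J.

W ≈ 7270 J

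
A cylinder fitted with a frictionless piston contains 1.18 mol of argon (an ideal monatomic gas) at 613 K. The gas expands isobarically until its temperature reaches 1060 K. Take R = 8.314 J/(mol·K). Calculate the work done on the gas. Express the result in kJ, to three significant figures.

Isobaric: W = P ΔV = nR ΔT.
W = (1.18)(8.314)(1060 − 613) = 4385 J.
Work on gas = −W_by = -4385 J.

W ≈ -4.39 kJ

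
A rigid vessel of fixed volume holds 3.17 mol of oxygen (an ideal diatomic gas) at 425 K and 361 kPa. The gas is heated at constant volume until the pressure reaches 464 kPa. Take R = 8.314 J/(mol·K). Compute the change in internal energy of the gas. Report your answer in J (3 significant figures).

ΔU ≈ 7990 J

Constant volume ⇒ W = 0, so Q = ΔU = nCᵥΔT with Cᵥ = 5R/2 = 20.79 J/(mol·K).
At constant V, T₂/T₁ = P₂/P₁ ⇒ ΔT = T₁(P₂/P₁ − 1) = 425·(464/361 − 1) = 121.3 K.
ΔU = (3.17)(20.79)(121.3) = 7990 J.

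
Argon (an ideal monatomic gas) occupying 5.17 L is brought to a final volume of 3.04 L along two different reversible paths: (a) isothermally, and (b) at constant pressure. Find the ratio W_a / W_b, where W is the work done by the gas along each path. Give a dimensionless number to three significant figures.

W_a / W_b ≈ 1.29

Path (a) isothermal: W = P₁V₁ ln(V₂/V₁) → W_a/(P₁V₁) = -0.531.
Path (b) isobaric: W = P₁(V₂ − V₁) → W_b/(P₁V₁) = -0.412.
W_a / W_b = -0.531 / -0.412 = 1.289.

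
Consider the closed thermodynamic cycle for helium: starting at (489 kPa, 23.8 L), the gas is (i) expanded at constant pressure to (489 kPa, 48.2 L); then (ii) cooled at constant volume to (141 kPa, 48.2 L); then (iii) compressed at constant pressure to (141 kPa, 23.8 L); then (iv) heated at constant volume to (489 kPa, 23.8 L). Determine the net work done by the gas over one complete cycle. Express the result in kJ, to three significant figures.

Constant-volume legs do no work.
W(i) = (489)(48.2 − 23.8) = 11932 J; W(iii) = (141)(23.8 − 48.2) = -3440 J.
W_net = 11932 − 3440 = 8491 J (the clockwise enclosed area).

W_net ≈ 8.49 kJ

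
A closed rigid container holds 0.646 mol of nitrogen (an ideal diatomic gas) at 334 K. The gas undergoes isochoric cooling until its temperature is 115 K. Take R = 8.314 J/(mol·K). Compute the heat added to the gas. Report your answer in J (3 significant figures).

Constant volume ⇒ W = 0, so Q = ΔU = nCᵥΔT with Cᵥ = 5R/2 = 20.79 J/(mol·K).
ΔU = (0.646)(20.79)(115 − 334) = -2941 J.

Q ≈ -2940 J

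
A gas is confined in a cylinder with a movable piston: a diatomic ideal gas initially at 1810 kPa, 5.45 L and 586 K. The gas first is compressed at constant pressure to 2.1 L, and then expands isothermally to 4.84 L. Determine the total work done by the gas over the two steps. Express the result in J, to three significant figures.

Step 1 (isobaric): W = PΔV = (1810 kPa)(2.1 − 5.45 L) = -6064 J.
After step 1: P = 1810 kPa, V = 2.1 L, T = 225.8 K.
Step 2 (isothermal): W = P₁V₁ ln(V₂/V₁) = (3801) ln(4.84/2.1) = 3174 J.
W_total = -6064 + 3174 = -2890 J.

W_total ≈ -2890 J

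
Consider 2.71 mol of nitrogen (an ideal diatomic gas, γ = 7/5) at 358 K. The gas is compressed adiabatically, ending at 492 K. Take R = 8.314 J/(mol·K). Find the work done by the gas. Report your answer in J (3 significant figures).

W ≈ -7550 J

Adiabatic ⇒ Q = 0, so W_by = −ΔU = nCᵥ(T₁ − T₂).
Cᵥ = 5R/2 = 20.79 J/(mol·K).
W = (2.71)(20.79)(358 − 492) = -7548 J.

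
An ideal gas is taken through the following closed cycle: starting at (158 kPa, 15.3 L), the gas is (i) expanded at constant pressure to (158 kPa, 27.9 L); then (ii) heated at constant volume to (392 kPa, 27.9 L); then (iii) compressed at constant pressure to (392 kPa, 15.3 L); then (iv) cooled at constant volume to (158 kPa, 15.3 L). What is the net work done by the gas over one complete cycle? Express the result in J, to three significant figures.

W_net ≈ -2950 J

Constant-volume legs do no work.
W(i) = (158)(27.9 − 15.3) = 1991 J; W(iii) = (392)(15.3 − 27.9) = -4939 J.
W_net = 1991 − 4939 = -2948 J (the counter-clockwise enclosed area).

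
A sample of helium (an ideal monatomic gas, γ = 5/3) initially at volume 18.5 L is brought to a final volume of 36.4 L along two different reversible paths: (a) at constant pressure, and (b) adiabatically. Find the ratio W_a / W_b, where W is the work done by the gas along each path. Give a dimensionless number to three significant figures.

W_a / W_b ≈ 1.78

Path (a) isobaric: W = P₁(V₂ − V₁) → W_a/(P₁V₁) = 0.9676.
Path (b) adiabatic: W = P₁V₁(1 − (V₁/V₂)^(γ−1))/(γ−1) → W_b/(P₁V₁) = 0.5447.
W_a / W_b = 0.9676 / 0.5447 = 1.776.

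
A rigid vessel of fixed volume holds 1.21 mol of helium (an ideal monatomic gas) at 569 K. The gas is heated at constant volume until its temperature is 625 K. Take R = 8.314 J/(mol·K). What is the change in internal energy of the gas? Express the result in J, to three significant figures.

ΔU ≈ 845 J

Constant volume ⇒ W = 0, so Q = ΔU = nCᵥΔT with Cᵥ = 3R/2 = 12.47 J/(mol·K).
ΔU = (1.21)(12.47)(625 − 569) = 845 J.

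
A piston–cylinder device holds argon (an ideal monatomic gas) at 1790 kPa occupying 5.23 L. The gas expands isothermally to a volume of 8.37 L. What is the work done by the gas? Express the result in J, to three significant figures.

W ≈ 4400 J

Isothermal: W = nRT ln(V₂/V₁) = P₁V₁ ln(V₂/V₁).
P₁V₁ = (1790 kPa)(5.23 L) = 9362 J.
W = 9362 × ln(8.37/5.23) = 9362 × 0.4702
W_by_gas = 4402 J.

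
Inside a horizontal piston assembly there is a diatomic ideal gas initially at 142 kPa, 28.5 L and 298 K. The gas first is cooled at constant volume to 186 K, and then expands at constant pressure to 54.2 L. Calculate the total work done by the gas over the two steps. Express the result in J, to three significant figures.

Step 1 (isochoric): W = 0 (constant volume).
After step 1: P = 88.63 kPa (V unchanged).
Step 2 (isobaric): W = PΔV = (88.63 kPa)(54.2 − 28.5 L) = 2278 J.
W_total = 0 + 2278 = 2278 J.

W_total ≈ 2280 J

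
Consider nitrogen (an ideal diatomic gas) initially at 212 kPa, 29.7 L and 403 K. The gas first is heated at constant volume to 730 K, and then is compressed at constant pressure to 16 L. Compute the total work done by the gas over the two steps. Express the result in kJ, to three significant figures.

W_total ≈ -5.26 kJ

Step 1 (isochoric): W = 0 (constant volume).
After step 1: P = 384 kPa (V unchanged).
Step 2 (isobaric): W = PΔV = (384 kPa)(16 − 29.7 L) = -5261 J.
W_total = 0 − 5261 = -5261 J.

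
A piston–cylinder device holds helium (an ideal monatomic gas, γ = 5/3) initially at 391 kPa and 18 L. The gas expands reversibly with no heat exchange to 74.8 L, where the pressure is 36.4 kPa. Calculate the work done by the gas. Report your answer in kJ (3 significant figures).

W ≈ 6.47 kJ

Adiabatic: W = (P₁V₁ − P₂V₂)/(γ − 1) with γ = 5/3.
P₁V₁ = 7038 J, P₂V₂ = 2723 J.
W = (7038 − 2723) / 0.6667 = 6473 J.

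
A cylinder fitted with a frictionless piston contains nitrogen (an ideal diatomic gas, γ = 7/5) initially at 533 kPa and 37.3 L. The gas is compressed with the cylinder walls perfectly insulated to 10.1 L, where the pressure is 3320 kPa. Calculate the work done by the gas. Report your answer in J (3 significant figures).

Adiabatic: W = (P₁V₁ − P₂V₂)/(γ − 1) with γ = 7/5.
P₁V₁ = 19881 J, P₂V₂ = 33532 J.
W = (19881 − 33532) / 0.4 = -34128 J.

W ≈ -34100 J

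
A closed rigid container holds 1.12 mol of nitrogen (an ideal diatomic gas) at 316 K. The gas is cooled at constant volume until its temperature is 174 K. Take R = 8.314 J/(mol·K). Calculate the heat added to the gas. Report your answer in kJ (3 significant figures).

Q ≈ -3.31 kJ

Constant volume ⇒ W = 0, so Q = ΔU = nCᵥΔT with Cᵥ = 5R/2 = 20.79 J/(mol·K).
ΔU = (1.12)(20.79)(174 − 316) = -3306 J.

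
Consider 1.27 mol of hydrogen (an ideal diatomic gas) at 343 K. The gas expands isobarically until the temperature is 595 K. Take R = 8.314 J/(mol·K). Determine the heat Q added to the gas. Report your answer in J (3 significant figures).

Isobaric: W = nRΔT = (1.27)(8.314)(252) = 2661 J.
ΔU = nCᵥΔT with Cᵥ = 5R/2: ΔU = (1.27)(20.79)(252) = 6652 J.
Q = ΔU + W = 6652 + 2661 = 9313 J.

Q ≈ 9310 J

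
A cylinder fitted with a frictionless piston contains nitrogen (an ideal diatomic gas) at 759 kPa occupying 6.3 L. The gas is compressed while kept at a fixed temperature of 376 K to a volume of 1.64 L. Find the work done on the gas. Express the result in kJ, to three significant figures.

W ≈ 6.44 kJ

Isothermal: W = nRT ln(V₂/V₁) = P₁V₁ ln(V₂/V₁).
P₁V₁ = (759 kPa)(6.3 L) = 4782 J.
W = 4782 × ln(1.64/6.3) = 4782 × -1.346
W_by_gas = -6435 J; work on gas = −W_by = 6435 J.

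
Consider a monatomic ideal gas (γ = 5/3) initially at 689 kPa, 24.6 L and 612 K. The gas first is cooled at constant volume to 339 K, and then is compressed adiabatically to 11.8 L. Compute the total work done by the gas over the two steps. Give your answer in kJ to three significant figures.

W_total ≈ -8.90 kJ

Step 1 (isochoric): W = 0 (constant volume).
After step 1: P = 381.7 kPa (V unchanged).
Step 2 (adiabatic): W = (P₁V₁ − P₂V₂)/(γ−1) = (9389 − 15322)/0.667 = -8899 J.
W_total = 0 − 8899 = -8899 J.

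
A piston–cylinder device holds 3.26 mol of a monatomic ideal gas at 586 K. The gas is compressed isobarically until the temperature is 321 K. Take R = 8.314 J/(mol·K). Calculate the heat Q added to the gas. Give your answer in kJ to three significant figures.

Isobaric: W = nRΔT = (3.26)(8.314)(-265) = -7182 J.
ΔU = nCᵥΔT with Cᵥ = 3R/2: ΔU = (3.26)(12.47)(-265) = -10774 J.
Q = ΔU + W = -10774 − 7182 = -17956 J.

Q ≈ -18.0 kJ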